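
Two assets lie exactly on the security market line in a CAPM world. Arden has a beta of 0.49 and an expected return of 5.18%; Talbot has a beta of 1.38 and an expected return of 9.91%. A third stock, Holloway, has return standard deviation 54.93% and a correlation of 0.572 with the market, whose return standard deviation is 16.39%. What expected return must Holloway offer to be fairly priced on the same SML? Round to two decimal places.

MRP = (9.91% − 5.18%) / (1.38 − 0.49) = 5.3146%
R_f = 5.18% − 0.49 × 5.3146% = 2.5758%
β_Holloway = ρ·σ_i/σ_m = 0.572 × 54.93 / 16.39 = 1.9170
E(R_Holloway) = R_f + β × MRP = 2.5758% + 1.9170 × 5.3146% = 12.76%

12.76%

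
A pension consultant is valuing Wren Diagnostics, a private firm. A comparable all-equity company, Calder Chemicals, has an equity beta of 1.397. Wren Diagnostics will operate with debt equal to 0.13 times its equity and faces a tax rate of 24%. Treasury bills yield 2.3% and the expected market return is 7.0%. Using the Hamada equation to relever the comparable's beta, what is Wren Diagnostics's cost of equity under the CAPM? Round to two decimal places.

9.51%

β_L = β_U × [1 + (1 − t)(D/E)] = 1.397 × [1 + (1 − 0.24) × 0.13]
    = 1.397 × [1 + 0.76 × 0.13] = 1.397 × 1.0988 = 1.5350
MRP = 7.0% − 2.3% = 4.70%
E(R) = R_f + β_L × MRP = 2.3% + 1.5350 × 4.7% = 9.51%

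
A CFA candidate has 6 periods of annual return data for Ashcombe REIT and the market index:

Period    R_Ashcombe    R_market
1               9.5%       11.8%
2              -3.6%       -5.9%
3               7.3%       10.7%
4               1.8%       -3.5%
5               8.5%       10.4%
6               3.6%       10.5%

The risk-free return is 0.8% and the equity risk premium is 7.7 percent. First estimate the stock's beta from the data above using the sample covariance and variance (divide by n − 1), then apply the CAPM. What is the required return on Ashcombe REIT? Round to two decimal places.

4.99%

Mean R_i = (9.5 − 3.6 + 7.3 + 1.8 + 8.5 + 3.6) / 6 = 4.5167%
Mean R_m = (11.8 − 5.9 + 10.7 − 3.5 + 10.4 + 10.5) / 6 = 5.6667%
Σ(R_i − R̄_i)(R_m − R̄_m) = 177.7833  ⇒  Cov = 177.7833 / 5 = 35.5567
Σ(R_m − R̄_m)² = 326.5333  ⇒  Var(R_m) = 326.5333 / 5 = 65.3067
β = Cov / Var(R_m) = 35.5567 / 65.3067 = 0.5445
E(R) = R_f + β × MRP = 0.8% + 0.5445 × 7.7% = 4.99%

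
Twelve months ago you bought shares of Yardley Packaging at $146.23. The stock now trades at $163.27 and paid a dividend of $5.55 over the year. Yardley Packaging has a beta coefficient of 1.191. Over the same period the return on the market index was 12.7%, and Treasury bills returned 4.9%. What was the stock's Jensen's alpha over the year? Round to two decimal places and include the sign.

Realised HPR = (P1 + D1 − P0) / P0 = (163.27 + 5.55 − 146.23) / 146.23 = 22.59 / 146.23 = 15.4483%
MRP = 12.7% − 4.9% = 7.80%
CAPM required = R_f + β·MRP = 4.9% + 1.191 × 7.8% = 14.1898%
α = realised − required = 15.4483% − 14.1898% = +1.26%

+1.26%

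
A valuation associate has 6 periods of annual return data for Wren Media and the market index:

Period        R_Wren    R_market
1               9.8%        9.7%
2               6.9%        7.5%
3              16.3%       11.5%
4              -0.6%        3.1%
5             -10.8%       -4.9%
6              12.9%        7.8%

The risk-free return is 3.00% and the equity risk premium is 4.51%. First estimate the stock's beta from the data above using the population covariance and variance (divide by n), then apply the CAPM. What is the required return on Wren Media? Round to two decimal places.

10.32%

Mean R_i = (9.8 + 6.9 + 16.3 − 0.6 − 10.8 + 12.9) / 6 = 5.7500%
Mean R_m = (9.7 + 7.5 + 11.5 + 3.1 − 4.9 + 7.8) / 6 = 5.7833%
Σ(R_i − R̄_i)(R_m − R̄_m) = 286.4150  ⇒  Cov = 286.4150 / 6 = 47.7358
Σ(R_m − R̄_m)² = 176.3683  ⇒  Var(R_m) = 176.3683 / 6 = 29.3947
β = Cov / Var(R_m) = 47.7358 / 29.3947 = 1.6240
E(R) = R_f + β × MRP = 3.00% + 1.6240 × 4.51% = 10.32%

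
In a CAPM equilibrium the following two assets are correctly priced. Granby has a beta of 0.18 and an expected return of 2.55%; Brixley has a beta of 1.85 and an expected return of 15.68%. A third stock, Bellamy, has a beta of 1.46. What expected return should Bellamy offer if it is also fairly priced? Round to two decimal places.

12.61%

MRP (SML slope) = (15.68% − 2.55%) / (1.85 − 0.18) = 13.13% / 1.67 = 7.8623%
R_f (intercept) = 2.55% − 0.18 × 7.8623% = 1.1348%
E(R_Bellamy) = R_f + β × MRP = 1.1348% + 1.46 × 7.8623% = 12.61%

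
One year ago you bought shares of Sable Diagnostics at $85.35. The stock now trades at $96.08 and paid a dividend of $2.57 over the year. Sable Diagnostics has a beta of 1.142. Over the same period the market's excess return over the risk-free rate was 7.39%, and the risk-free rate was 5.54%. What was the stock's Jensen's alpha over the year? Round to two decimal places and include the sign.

+1.60%

Realised HPR = (P1 + D1 − P0) / P0 = (96.08 + 2.57 − 85.35) / 85.35 = 13.30 / 85.35 = 15.5829%
CAPM required = R_f + β·MRP = 5.54% + 1.142 × 7.39% = 13.97938%
α = realised − required = 15.5829% − 13.97938% = +1.60%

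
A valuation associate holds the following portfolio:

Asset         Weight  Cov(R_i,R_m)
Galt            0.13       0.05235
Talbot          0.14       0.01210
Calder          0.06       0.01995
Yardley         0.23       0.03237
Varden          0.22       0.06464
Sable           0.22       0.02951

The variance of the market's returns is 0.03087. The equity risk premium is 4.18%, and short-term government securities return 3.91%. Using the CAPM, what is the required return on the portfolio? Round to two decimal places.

9.04%

β_Galt = 0.05235 / 0.03087 = 1.6958
β_Talbot = 0.01210 / 0.03087 = 0.3920
β_Calder = 0.01995 / 0.03087 = 0.6463
β_Yardley = 0.03237 / 0.03087 = 1.0486
β_Varden = 0.06464 / 0.03087 = 2.0939
β_Sable = 0.02951 / 0.03087 = 0.9559
β_P = Σ w_i β_i = 0.13×1.6958 + 0.14×0.3920 + 0.06×0.6463 + 0.23×1.0486 + 0.22×2.0939 + 0.22×0.9559 = 1.2262
E(R_P) = R_f + β_P × MRP = 3.91% + 1.2262 × 4.18% = 9.04%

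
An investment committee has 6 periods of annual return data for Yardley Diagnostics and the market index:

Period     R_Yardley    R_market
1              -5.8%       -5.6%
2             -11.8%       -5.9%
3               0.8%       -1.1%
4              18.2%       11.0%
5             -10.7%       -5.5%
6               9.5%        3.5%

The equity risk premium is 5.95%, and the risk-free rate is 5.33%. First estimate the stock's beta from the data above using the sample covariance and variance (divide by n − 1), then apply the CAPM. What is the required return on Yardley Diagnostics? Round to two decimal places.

15.57%

Mean R_i = (-5.8 − 11.8 + 0.8 + 18.2 − 10.7 + 9.5) / 6 = 0.0333%
Mean R_m = (-5.6 − 5.9 − 1.1 + 11.0 − 5.5 + 3.5) / 6 = -0.6000%
Σ(R_i − R̄_i)(R_m − R̄_m) = 393.6400  ⇒  Cov = 393.6400 / 5 = 78.7280
Σ(R_m − R̄_m)² = 228.7200  ⇒  Var(R_m) = 228.7200 / 5 = 45.7440
β = Cov / Var(R_m) = 78.7280 / 45.7440 = 1.7211
E(R) = R_f + β × MRP = 5.33% + 1.7211 × 5.95% = 15.57%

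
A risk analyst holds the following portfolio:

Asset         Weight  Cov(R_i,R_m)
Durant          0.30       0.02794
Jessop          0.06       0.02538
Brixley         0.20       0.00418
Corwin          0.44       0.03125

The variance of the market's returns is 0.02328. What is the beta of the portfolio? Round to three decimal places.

β_Durant = 0.02794 / 0.02328 = 1.2002
β_Jessop = 0.02538 / 0.02328 = 1.0902
β_Brixley = 0.00418 / 0.02328 = 0.1796
β_Corwin = 0.03125 / 0.02328 = 1.3424
β_P = Σ w_i β_i = 0.30×1.2002 + 0.06×1.0902 + 0.20×0.1796 + 0.44×1.3424 = 1.0520

1.052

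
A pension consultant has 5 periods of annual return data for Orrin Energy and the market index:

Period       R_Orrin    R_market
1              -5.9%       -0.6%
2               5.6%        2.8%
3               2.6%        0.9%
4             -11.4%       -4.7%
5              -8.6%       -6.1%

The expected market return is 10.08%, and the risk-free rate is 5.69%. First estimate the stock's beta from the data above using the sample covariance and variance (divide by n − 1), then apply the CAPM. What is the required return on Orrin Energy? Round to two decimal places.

Mean R_i = (-5.9 + 5.6 + 2.6 − 11.4 − 8.6) / 5 = -3.5400%
Mean R_m = (-0.6 + 2.8 + 0.9 − 4.7 − 6.1) / 5 = -1.5400%
Σ(R_i − R̄_i)(R_m − R̄_m) = 100.3420  ⇒  Cov = 100.3420 / 4 = 25.0855
Σ(R_m − R̄_m)² = 56.4520  ⇒  Var(R_m) = 56.4520 / 4 = 14.1130
β = Cov / Var(R_m) = 25.0855 / 14.1130 = 1.7775
MRP = 10.08% − 5.69% = 4.39%
E(R) = R_f + β × MRP = 5.69% + 1.7775 × 4.39% = 13.49%

13.49%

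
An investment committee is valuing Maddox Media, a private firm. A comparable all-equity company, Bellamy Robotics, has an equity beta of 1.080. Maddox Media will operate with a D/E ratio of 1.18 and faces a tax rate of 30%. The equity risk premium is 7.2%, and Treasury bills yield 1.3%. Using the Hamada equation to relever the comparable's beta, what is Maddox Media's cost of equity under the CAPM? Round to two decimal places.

15.50%

β_L = β_U × [1 + (1 − t)(D/E)] = 1.080 × [1 + (1 − 0.30) × 1.18]
    = 1.080 × [1 + 0.70 × 1.18] = 1.080 × 1.8260 = 1.9721
E(R) = R_f + β_L × MRP = 1.3% + 1.9721 × 7.2% = 15.50%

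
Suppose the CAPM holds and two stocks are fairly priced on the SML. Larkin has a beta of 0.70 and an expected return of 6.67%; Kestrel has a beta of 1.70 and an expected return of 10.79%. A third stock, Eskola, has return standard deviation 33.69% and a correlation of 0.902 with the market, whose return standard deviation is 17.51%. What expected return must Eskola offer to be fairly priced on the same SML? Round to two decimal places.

10.94%

MRP = (10.79% − 6.67%) / (1.70 − 0.70) = 4.1200%
R_f = 6.67% − 0.70 × 4.1200% = 3.7860%
β_Eskola = ρ·σ_i/σ_m = 0.902 × 33.69 / 17.51 = 1.7355
E(R_Eskola) = R_f + β × MRP = 3.7860% + 1.7355 × 4.1200% = 10.94%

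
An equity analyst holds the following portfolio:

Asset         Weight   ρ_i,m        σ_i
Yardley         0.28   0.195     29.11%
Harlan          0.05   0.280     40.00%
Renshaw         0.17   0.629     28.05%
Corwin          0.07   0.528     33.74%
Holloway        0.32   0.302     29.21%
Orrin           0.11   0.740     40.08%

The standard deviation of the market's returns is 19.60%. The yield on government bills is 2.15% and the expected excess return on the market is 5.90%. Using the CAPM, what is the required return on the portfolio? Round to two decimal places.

5.91%

β_Yardley = 0.195 × 29.11% / 19.60% = 0.2896
β_Harlan = 0.280 × 40.00% / 19.60% = 0.5714
β_Renshaw = 0.629 × 28.05% / 19.60% = 0.9002
β_Corwin = 0.528 × 33.74% / 19.60% = 0.9089
β_Holloway = 0.302 × 29.21% / 19.60% = 0.4501
β_Orrin = 0.740 × 40.08% / 19.60% = 1.5132
β_P = Σ w_i β_i = 0.28×0.2896 + 0.05×0.5714 + 0.17×0.9002 + 0.07×0.9089 + 0.32×0.4501 + 0.11×1.5132 = 0.6368
E(R_P) = R_f + β_P × MRP = 2.15% + 0.6368 × 5.90% = 5.91%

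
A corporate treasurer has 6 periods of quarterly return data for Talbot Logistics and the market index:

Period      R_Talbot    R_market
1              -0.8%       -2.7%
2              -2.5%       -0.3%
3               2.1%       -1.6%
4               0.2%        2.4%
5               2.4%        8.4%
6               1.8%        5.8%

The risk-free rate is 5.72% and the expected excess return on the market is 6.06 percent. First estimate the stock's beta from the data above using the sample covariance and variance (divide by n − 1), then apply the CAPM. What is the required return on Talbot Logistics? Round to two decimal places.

Mean R_i = (-0.8 − 2.5 + 2.1 + 0.2 + 2.4 + 1.8) / 6 = 0.5333%
Mean R_m = (-2.7 − 0.3 − 1.6 + 2.4 + 8.4 + 5.8) / 6 = 2.0000%
Σ(R_i − R̄_i)(R_m − R̄_m) = 24.2300  ⇒  Cov = 24.2300 / 5 = 4.8460
Σ(R_m − R̄_m)² = 95.9000  ⇒  Var(R_m) = 95.9000 / 5 = 19.1800
β = Cov / Var(R_m) = 4.8460 / 19.1800 = 0.2527
E(R) = R_f + β × MRP = 5.72% + 0.2527 × 6.06% = 7.25%

7.25%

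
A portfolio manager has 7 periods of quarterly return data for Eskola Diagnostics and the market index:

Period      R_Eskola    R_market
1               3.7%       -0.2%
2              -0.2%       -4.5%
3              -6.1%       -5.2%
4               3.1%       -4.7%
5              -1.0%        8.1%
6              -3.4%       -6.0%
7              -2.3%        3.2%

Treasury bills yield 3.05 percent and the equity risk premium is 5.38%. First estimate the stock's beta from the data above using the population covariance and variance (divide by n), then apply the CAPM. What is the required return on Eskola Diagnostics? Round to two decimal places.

Mean R_i = (3.7 − 0.2 − 6.1 + 3.1 − 1.0 − 3.4 − 2.3) / 7 = -0.8857%
Mean R_m = (-0.2 − 4.5 − 5.2 − 4.7 + 8.1 − 6.0 + 3.2) / 7 = -1.3286%
Σ(R_i − R̄_i)(R_m − R̄_m) = 14.0129  ⇒  Cov = 14.0129 / 7 = 2.0018
Σ(R_m − R̄_m)² = 168.9143  ⇒  Var(R_m) = 168.9143 / 7 = 24.1306
β = Cov / Var(R_m) = 2.0018 / 24.1306 = 0.0830
E(R) = R_f + β × MRP = 3.05% + 0.0830 × 5.38% = 3.50%

3.50%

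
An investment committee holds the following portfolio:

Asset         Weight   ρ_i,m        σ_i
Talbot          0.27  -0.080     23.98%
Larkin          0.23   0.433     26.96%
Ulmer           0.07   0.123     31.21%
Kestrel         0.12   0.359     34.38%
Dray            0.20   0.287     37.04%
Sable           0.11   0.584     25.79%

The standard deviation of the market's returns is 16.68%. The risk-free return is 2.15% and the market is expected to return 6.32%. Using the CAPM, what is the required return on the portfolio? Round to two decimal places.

β_Talbot = -0.080 × 23.98% / 16.68% = -0.1150
β_Larkin = 0.433 × 26.96% / 16.68% = 0.6999
β_Ulmer = 0.123 × 31.21% / 16.68% = 0.2301
β_Kestrel = 0.359 × 34.38% / 16.68% = 0.7400
β_Dray = 0.287 × 37.04% / 16.68% = 0.6373
β_Sable = 0.584 × 25.79% / 16.68% = 0.9030
β_P = Σ w_i β_i = 0.27×-0.1150 + 0.23×0.6999 + 0.07×0.2301 + 0.12×0.7400 + 0.20×0.6373 + 0.11×0.9030 = 0.4616
MRP = 6.32% − 2.15% = 4.17%
E(R_P) = R_f + β_P × MRP = 2.15% + 0.4616 × 4.17% = 4.07%

4.07%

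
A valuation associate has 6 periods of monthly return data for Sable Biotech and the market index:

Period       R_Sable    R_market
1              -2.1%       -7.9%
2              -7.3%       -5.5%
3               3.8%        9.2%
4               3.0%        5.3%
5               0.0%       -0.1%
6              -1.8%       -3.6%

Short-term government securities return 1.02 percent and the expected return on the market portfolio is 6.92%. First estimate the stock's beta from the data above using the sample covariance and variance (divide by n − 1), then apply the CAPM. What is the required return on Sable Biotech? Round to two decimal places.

Mean R_i = (-2.1 − 7.3 + 3.8 + 3.0 + 0.0 − 1.8) / 6 = -0.7333%
Mean R_m = (-7.9 − 5.5 + 9.2 + 5.3 − 0.1 − 3.6) / 6 = -0.4333%
Σ(R_i − R̄_i)(R_m − R̄_m) = 112.1733  ⇒  Cov = 112.1733 / 5 = 22.4347
Σ(R_m − R̄_m)² = 217.2333  ⇒  Var(R_m) = 217.2333 / 5 = 43.4467
β = Cov / Var(R_m) = 22.4347 / 43.4467 = 0.5164
MRP = 6.92% − 1.02% = 5.90%
E(R) = R_f + β × MRP = 1.02% + 0.5164 × 5.90% = 4.07%

4.07%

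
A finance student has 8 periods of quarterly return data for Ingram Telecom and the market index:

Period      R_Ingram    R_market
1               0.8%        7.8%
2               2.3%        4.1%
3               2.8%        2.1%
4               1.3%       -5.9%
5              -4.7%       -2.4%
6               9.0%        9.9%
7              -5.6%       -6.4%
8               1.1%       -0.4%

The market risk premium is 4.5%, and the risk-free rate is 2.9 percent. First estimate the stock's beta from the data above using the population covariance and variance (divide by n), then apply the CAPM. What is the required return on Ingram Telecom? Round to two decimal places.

Mean R_i = (0.8 + 2.3 + 2.8 + 1.3 − 4.7 + 9.0 − 5.6 + 1.1) / 8 = 0.8750%
Mean R_m = (7.8 + 4.1 + 2.1 − 5.9 − 2.4 + 9.9 − 6.4 − 0.4) / 8 = 1.1000%
Σ(R_i − R̄_i)(R_m − R̄_m) = 141.9600  ⇒  Cov = 141.9600 / 8 = 17.7450
Σ(R_m − R̄_m)² = 252.0800  ⇒  Var(R_m) = 252.0800 / 8 = 31.5100
β = Cov / Var(R_m) = 17.7450 / 31.5100 = 0.5632
E(R) = R_f + β × MRP = 2.9% + 0.5632 × 4.5% = 5.43%

5.43%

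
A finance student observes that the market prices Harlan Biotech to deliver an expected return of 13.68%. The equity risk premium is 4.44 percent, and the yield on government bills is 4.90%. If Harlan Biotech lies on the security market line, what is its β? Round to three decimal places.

β = (E(R) − R_f) / MRP = (13.68% − 4.90%) / 4.44% = 8.78% / 4.44% = 1.977

1.977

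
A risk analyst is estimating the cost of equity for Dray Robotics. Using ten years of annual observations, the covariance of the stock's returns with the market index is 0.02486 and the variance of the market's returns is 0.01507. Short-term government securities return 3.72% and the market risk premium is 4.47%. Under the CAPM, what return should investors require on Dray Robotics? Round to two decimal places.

β = Cov(R_i, R_m) / Var(R_m) = 0.02486 / 0.01507 = 1.6496
E(R) = R_f + β × MRP = 3.72% + 1.6496 × 4.47% = 11.09%

11.09%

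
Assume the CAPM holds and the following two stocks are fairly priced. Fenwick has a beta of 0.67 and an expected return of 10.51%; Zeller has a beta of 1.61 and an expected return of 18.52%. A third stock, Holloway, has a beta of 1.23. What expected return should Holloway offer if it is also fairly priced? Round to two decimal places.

MRP (SML slope) = (18.52% − 10.51%) / (1.61 − 0.67) = 8.01% / 0.94 = 8.5213%
R_f (intercept) = 10.51% − 0.67 × 8.5213% = 4.8007%
E(R_Holloway) = R_f + β × MRP = 4.8007% + 1.23 × 8.5213% = 15.28%

15.28%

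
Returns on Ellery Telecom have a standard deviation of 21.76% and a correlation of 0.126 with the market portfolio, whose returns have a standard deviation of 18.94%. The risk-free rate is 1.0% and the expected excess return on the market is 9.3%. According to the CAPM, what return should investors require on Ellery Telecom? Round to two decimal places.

β = ρ × σ_i / σ_m = 0.126 × 21.76% / 18.94% = 0.1448
E(R) = 1.0% + 0.1448 × 9.3% = 2.35%

2.35%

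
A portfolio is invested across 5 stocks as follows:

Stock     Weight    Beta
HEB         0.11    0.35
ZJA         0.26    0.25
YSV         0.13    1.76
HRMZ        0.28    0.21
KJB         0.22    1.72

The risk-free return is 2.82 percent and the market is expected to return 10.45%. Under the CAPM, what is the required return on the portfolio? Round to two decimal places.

8.69%

β_P = Σ w_i β_i = 0.11×0.35 + 0.26×0.25 + 0.13×1.76 + 0.28×0.21 + 0.22×1.72 = 0.7695
MRP = 10.45% − 2.82% = 7.63%
E(R_P) = R_f + β_P × MRP = 2.82% + 0.7695 × 7.63% = 8.69%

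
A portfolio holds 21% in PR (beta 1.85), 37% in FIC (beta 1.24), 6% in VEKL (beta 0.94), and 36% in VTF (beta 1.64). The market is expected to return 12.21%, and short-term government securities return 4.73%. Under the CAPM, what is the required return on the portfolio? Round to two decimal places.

15.91%

β_P = Σ w_i β_i = 0.21×1.85 + 0.37×1.24 + 0.06×0.94 + 0.36×1.64 = 1.4941
MRP = 12.21% − 4.73% = 7.48%
E(R_P) = R_f + β_P × MRP = 4.73% + 1.4941 × 7.48% = 15.91%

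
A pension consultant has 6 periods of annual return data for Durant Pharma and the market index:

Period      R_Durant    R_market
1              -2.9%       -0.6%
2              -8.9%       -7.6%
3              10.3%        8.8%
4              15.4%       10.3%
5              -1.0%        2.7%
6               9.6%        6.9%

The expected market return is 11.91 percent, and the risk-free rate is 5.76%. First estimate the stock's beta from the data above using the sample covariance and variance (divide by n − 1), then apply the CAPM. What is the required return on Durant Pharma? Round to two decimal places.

Mean R_i = (-2.9 − 8.9 + 10.3 + 15.4 − 1.0 + 9.6) / 6 = 3.7500%
Mean R_m = (-0.6 − 7.6 + 8.8 + 10.3 + 2.7 + 6.9) / 6 = 3.4167%
Σ(R_i − R̄_i)(R_m − R̄_m) = 305.3050  ⇒  Cov = 305.3050 / 5 = 61.0610
Σ(R_m − R̄_m)² = 226.5083  ⇒  Var(R_m) = 226.5083 / 5 = 45.3017
β = Cov / Var(R_m) = 61.0610 / 45.3017 = 1.3479
MRP = 11.91% − 5.76% = 6.15%
E(R) = R_f + β × MRP = 5.76% + 1.3479 × 6.15% = 14.05%

14.05%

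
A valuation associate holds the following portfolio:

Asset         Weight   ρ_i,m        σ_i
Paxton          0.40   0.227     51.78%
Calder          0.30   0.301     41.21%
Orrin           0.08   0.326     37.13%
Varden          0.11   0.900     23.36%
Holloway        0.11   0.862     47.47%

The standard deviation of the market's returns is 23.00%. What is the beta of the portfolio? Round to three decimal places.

0.705

β_Paxton = 0.227 × 51.78% / 23.00% = 0.5110
β_Calder = 0.301 × 41.21% / 23.00% = 0.5393
β_Orrin = 0.326 × 37.13% / 23.00% = 0.5263
β_Varden = 0.900 × 23.36% / 23.00% = 0.9141
β_Holloway = 0.862 × 47.47% / 23.00% = 1.7791
β_P = Σ w_i β_i = 0.40×0.5110 + 0.30×0.5393 + 0.08×0.5263 + 0.11×0.9141 + 0.11×1.7791 = 0.7045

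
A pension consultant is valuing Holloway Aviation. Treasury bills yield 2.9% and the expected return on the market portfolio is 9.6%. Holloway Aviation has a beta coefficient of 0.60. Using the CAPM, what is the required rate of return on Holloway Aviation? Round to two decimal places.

6.92%

Market risk premium = E(R_m) − R_f = 9.6% − 2.9% = 6.70%
E(R) = R_f + β × MRP = 2.9% + 0.60 × 6.7% = 6.92%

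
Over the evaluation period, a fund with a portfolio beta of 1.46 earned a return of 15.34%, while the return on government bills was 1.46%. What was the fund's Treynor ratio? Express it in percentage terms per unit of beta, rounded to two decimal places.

Treynor = (R_P − R_f) / β_P = (15.34% − 1.46%) / 1.4600 = 13.88% / 1.4600 = 9.51%

9.51%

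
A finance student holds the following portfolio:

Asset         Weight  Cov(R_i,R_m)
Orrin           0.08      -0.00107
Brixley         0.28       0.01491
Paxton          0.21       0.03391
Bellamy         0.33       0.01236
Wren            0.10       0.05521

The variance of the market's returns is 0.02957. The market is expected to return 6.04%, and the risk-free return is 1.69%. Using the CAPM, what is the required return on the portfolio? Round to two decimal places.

4.75%

β_Orrin = -0.00107 / 0.02957 = -0.0362
β_Brixley = 0.01491 / 0.02957 = 0.5042
β_Paxton = 0.03391 / 0.02957 = 1.1468
β_Bellamy = 0.01236 / 0.02957 = 0.4180
β_Wren = 0.05521 / 0.02957 = 1.8671
β_P = Σ w_i β_i = 0.08×-0.0362 + 0.28×0.5042 + 0.21×1.1468 + 0.33×0.4180 + 0.10×1.8671 = 0.7038
MRP = 6.04% − 1.69% = 4.35%
E(R_P) = R_f + β_P × MRP = 1.69% + 0.7038 × 4.35% = 4.75%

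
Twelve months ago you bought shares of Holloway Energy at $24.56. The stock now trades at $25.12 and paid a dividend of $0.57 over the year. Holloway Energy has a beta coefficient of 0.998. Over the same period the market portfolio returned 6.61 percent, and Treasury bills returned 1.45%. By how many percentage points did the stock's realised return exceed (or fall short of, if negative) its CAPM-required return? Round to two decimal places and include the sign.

Realised HPR = (P1 + D1 − P0) / P0 = (25.12 + 0.57 − 24.56) / 24.56 = 1.13 / 24.56 = 4.6010%
MRP = 6.61% − 1.45% = 5.16%
CAPM required = R_f + β·MRP = 1.45% + 0.998 × 5.16% = 6.59968%
α = realised − required = 4.6010% − 6.59968% = -2.00%

-2.00%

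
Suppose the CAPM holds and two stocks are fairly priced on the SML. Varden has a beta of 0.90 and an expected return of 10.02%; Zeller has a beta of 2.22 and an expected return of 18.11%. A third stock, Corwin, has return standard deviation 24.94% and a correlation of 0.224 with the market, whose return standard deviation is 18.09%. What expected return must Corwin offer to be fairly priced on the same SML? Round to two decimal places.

6.40%

MRP = (18.11% − 10.02%) / (2.22 − 0.90) = 6.1288%
R_f = 10.02% − 0.90 × 6.1288% = 4.5041%
β_Corwin = ρ·σ_i/σ_m = 0.224 × 24.94 / 18.09 = 0.3088
E(R_Corwin) = R_f + β × MRP = 4.5041% + 0.3088 × 6.1288% = 6.40%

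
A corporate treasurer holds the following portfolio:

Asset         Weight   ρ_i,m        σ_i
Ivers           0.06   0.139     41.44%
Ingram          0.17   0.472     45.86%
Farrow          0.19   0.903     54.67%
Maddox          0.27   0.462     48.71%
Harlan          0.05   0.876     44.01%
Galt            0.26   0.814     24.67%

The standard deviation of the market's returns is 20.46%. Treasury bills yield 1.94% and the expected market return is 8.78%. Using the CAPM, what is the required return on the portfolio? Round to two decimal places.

10.84%

β_Ivers = 0.139 × 41.44% / 20.46% = 0.2815
β_Ingram = 0.472 × 45.86% / 20.46% = 1.0580
β_Farrow = 0.903 × 54.67% / 20.46% = 2.4129
β_Maddox = 0.462 × 48.71% / 20.46% = 1.0999
β_Harlan = 0.876 × 44.01% / 20.46% = 1.8843
β_Galt = 0.814 × 24.67% / 20.46% = 0.9815
β_P = Σ w_i β_i = 0.06×0.2815 + 0.17×1.0580 + 0.19×2.4129 + 0.27×1.0999 + 0.05×1.8843 + 0.26×0.9815 = 1.3016
MRP = 8.78% − 1.94% = 6.84%
E(R_P) = R_f + β_P × MRP = 1.94% + 1.3016 × 6.84% = 10.84%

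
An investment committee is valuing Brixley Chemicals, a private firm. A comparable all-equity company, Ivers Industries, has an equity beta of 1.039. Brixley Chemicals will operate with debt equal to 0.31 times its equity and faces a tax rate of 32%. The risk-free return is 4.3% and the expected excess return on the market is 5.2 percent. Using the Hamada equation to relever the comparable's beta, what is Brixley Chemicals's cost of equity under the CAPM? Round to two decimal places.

β_L = β_U × [1 + (1 − t)(D/E)] = 1.039 × [1 + (1 − 0.32) × 0.31]
    = 1.039 × [1 + 0.68 × 0.31] = 1.039 × 1.2108 = 1.2580
E(R) = R_f + β_L × MRP = 4.3% + 1.2580 × 5.2% = 10.84%

10.84%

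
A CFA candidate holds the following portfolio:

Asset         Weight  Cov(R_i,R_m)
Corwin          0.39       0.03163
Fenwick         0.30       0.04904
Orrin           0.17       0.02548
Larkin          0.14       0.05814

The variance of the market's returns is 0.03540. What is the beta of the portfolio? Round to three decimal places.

β_Corwin = 0.03163 / 0.03540 = 0.8935
β_Fenwick = 0.04904 / 0.03540 = 1.3853
β_Orrin = 0.02548 / 0.03540 = 0.7198
β_Larkin = 0.05814 / 0.03540 = 1.6424
β_P = Σ w_i β_i = 0.39×0.8935 + 0.30×1.3853 + 0.17×0.7198 + 0.14×1.6424 = 1.1164

1.116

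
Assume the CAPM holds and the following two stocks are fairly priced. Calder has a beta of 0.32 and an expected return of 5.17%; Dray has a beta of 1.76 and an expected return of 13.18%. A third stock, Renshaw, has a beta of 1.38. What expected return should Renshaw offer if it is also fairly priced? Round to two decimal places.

MRP (SML slope) = (13.18% − 5.17%) / (1.76 − 0.32) = 8.01% / 1.44 = 5.5625%
R_f (intercept) = 5.17% − 0.32 × 5.5625% = 3.3900%
E(R_Renshaw) = R_f + β × MRP = 3.3900% + 1.38 × 5.5625% = 11.07%

11.07%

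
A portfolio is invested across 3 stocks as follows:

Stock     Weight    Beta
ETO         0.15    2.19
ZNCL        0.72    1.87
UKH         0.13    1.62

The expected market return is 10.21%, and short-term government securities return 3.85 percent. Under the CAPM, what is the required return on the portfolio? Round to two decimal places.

β_P = Σ w_i β_i = 0.15×2.19 + 0.72×1.87 + 0.13×1.62 = 1.8855
MRP = 10.21% − 3.85% = 6.36%
E(R_P) = R_f + β_P × MRP = 3.85% + 1.8855 × 6.36% = 15.84%

15.84%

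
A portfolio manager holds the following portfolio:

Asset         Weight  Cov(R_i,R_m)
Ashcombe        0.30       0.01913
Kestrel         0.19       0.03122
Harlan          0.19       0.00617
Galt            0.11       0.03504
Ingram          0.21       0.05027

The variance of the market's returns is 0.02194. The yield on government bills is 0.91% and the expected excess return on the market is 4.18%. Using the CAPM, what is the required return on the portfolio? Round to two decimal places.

β_Ashcombe = 0.01913 / 0.02194 = 0.8719
β_Kestrel = 0.03122 / 0.02194 = 1.4230
β_Harlan = 0.00617 / 0.02194 = 0.2812
β_Galt = 0.03504 / 0.02194 = 1.5971
β_Ingram = 0.05027 / 0.02194 = 2.2912
β_P = Σ w_i β_i = 0.30×0.8719 + 0.19×1.4230 + 0.19×0.2812 + 0.11×1.5971 + 0.21×2.2912 = 1.2422
E(R_P) = R_f + β_P × MRP = 0.91% + 1.2422 × 4.18% = 6.10%

6.10%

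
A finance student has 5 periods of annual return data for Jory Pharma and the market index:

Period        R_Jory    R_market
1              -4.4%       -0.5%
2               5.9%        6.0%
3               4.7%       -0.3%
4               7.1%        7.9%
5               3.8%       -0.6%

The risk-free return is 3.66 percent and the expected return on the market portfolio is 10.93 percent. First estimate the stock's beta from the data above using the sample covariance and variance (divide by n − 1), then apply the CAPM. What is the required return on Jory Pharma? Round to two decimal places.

8.72%

Mean R_i = (-4.4 + 5.9 + 4.7 + 7.1 + 3.8) / 5 = 3.4200%
Mean R_m = (-0.5 + 6.0 − 0.3 + 7.9 − 0.6) / 5 = 2.5000%
Σ(R_i − R̄_i)(R_m − R̄_m) = 47.2500  ⇒  Cov = 47.2500 / 4 = 11.8125
Σ(R_m − R̄_m)² = 67.8600  ⇒  Var(R_m) = 67.8600 / 4 = 16.9650
β = Cov / Var(R_m) = 11.8125 / 16.9650 = 0.6963
MRP = 10.93% − 3.66% = 7.27%
E(R) = R_f + β × MRP = 3.66% + 0.6963 × 7.27% = 8.72%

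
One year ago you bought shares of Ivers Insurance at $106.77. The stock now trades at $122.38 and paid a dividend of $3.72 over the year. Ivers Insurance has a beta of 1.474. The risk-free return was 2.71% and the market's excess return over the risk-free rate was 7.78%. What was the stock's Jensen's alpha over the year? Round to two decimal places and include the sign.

+3.93%

Realised HPR = (P1 + D1 − P0) / P0 = (122.38 + 3.72 − 106.77) / 106.77 = 19.33 / 106.77 = 18.1043%
CAPM required = R_f + β·MRP = 2.71% + 1.474 × 7.78% = 14.17772%
α = realised − required = 18.1043% − 14.17772% = +3.93%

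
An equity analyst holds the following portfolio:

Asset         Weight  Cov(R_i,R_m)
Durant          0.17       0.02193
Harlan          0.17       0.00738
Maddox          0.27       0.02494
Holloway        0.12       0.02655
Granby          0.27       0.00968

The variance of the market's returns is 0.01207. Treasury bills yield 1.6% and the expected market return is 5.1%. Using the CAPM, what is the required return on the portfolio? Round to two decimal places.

β_Durant = 0.02193 / 0.01207 = 1.8169
β_Harlan = 0.00738 / 0.01207 = 0.6114
β_Maddox = 0.02494 / 0.01207 = 2.0663
β_Holloway = 0.02655 / 0.01207 = 2.1997
β_Granby = 0.00968 / 0.01207 = 0.8020
β_P = Σ w_i β_i = 0.17×1.8169 + 0.17×0.6114 + 0.27×2.0663 + 0.12×2.1997 + 0.27×0.8020 = 1.4512
MRP = 5.1% − 1.6% = 3.50%
E(R_P) = R_f + β_P × MRP = 1.6% + 1.4512 × 3.5% = 6.68%

6.68%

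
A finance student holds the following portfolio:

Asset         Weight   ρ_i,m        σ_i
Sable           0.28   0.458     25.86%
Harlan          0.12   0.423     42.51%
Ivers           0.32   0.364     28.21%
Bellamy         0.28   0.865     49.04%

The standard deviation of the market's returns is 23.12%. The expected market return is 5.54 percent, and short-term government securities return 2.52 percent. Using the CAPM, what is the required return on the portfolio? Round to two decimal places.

β_Sable = 0.458 × 25.86% / 23.12% = 0.5123
β_Harlan = 0.423 × 42.51% / 23.12% = 0.7778
β_Ivers = 0.364 × 28.21% / 23.12% = 0.4441
β_Bellamy = 0.865 × 49.04% / 23.12% = 1.8348
β_P = Σ w_i β_i = 0.28×0.5123 + 0.12×0.7778 + 0.32×0.4441 + 0.28×1.8348 = 0.8926
MRP = 5.54% − 2.52% = 3.02%
E(R_P) = R_f + β_P × MRP = 2.52% + 0.8926 × 3.02% = 5.22%

5.22%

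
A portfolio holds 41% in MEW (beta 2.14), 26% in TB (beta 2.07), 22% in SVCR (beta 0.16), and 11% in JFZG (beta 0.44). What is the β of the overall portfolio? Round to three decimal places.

1.499

β_P = Σ w_i β_i = 0.41×2.14 + 0.26×2.07 + 0.22×0.16 + 0.11×0.44 = 1.4992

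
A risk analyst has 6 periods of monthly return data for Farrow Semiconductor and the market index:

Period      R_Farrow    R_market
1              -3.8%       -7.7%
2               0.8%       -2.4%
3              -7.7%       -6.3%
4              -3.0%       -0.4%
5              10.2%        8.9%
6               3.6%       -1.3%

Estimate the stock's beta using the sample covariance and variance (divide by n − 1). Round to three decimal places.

Mean R_i = (-3.8 + 0.8 − 7.7 − 3.0 + 10.2 + 3.6) / 6 = 0.0167%
Mean R_m = (-7.7 − 2.4 − 6.3 − 0.4 + 8.9 − 1.3) / 6 = -1.5333%
Σ(R_i − R̄_i)(R_m − R̄_m) = 163.3033  ⇒  Cov = 163.3033 / 5 = 32.6607
Σ(R_m − R̄_m)² = 171.6933  ⇒  Var(R_m) = 171.6933 / 5 = 34.3387
β = Cov / Var(R_m) = 32.6607 / 34.3387 = 0.9511

0.951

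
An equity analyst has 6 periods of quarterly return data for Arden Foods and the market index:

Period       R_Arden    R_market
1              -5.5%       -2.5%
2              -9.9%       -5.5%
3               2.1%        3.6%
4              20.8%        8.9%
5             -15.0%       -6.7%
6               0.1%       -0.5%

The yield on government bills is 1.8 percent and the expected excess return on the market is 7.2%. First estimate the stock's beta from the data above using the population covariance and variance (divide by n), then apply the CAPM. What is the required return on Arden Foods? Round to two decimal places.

16.73%

Mean R_i = (-5.5 − 9.9 + 2.1 + 20.8 − 15.0 + 0.1) / 6 = -1.2333%
Mean R_m = (-2.5 − 5.5 + 3.6 + 8.9 − 6.7 − 0.5) / 6 = -0.4500%
Σ(R_i − R̄_i)(R_m − R̄_m) = 358.0000  ⇒  Cov = 358.0000 / 6 = 59.6667
Σ(R_m − R̄_m)² = 172.5950  ⇒  Var(R_m) = 172.5950 / 6 = 28.7658
β = Cov / Var(R_m) = 59.6667 / 28.7658 = 2.0742
E(R) = R_f + β × MRP = 1.8% + 2.0742 × 7.2% = 16.73%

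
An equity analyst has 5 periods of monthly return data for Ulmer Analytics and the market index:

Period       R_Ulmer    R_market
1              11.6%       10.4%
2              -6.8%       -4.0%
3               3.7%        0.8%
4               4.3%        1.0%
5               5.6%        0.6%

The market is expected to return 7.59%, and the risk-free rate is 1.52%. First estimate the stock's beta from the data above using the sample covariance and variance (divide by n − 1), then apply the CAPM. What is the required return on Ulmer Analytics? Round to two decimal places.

8.43%

Mean R_i = (11.6 − 6.8 + 3.7 + 4.3 + 5.6) / 5 = 3.6800%
Mean R_m = (10.4 − 4.0 + 0.8 + 1.0 + 0.6) / 5 = 1.7600%
Σ(R_i − R̄_i)(R_m − R̄_m) = 126.0760  ⇒  Cov = 126.0760 / 4 = 31.5190
Σ(R_m − R̄_m)² = 110.6720  ⇒  Var(R_m) = 110.6720 / 4 = 27.6680
β = Cov / Var(R_m) = 31.5190 / 27.6680 = 1.1392
MRP = 7.59% − 1.52% = 6.07%
E(R) = R_f + β × MRP = 1.52% + 1.1392 × 6.07% = 8.43%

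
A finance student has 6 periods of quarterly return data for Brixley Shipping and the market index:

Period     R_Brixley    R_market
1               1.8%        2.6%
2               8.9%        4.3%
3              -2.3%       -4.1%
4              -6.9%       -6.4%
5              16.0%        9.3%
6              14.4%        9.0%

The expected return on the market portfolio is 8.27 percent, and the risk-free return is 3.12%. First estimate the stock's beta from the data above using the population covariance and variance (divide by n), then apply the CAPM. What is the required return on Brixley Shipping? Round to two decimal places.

10.25%

Mean R_i = (1.8 + 8.9 − 2.3 − 6.9 + 16.0 + 14.4) / 6 = 5.3167%
Mean R_m = (2.6 + 4.3 − 4.1 − 6.4 + 9.3 + 9.0) / 6 = 2.4500%
Σ(R_i − R̄_i)(R_m − R̄_m) = 296.7850  ⇒  Cov = 296.7850 / 6 = 49.4642
Σ(R_m − R̄_m)² = 214.4950  ⇒  Var(R_m) = 214.4950 / 6 = 35.7492
β = Cov / Var(R_m) = 49.4642 / 35.7492 = 1.3836
MRP = 8.27% − 3.12% = 5.15%
E(R) = R_f + β × MRP = 3.12% + 1.3836 × 5.15% = 10.25%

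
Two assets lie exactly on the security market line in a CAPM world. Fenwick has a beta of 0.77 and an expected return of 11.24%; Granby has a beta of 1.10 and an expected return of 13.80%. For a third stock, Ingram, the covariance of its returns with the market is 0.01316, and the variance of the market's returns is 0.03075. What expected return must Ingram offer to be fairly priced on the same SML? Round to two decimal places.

MRP = (13.80% − 11.24%) / (1.10 − 0.77) = 7.7576%
R_f = 11.24% − 0.77 × 7.7576% = 5.2666%
β_Ingram = Cov / Var(R_m) = 0.01316 / 0.03075 = 0.4280
E(R_Ingram) = R_f + β × MRP = 5.2666% + 0.4280 × 7.7576% = 8.59%

8.59%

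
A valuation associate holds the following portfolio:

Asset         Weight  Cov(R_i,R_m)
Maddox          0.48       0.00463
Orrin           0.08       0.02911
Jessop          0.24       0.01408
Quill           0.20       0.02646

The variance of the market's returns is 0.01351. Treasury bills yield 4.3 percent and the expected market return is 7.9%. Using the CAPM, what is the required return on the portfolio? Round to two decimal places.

7.82%

β_Maddox = 0.00463 / 0.01351 = 0.3427
β_Orrin = 0.02911 / 0.01351 = 2.1547
β_Jessop = 0.01408 / 0.01351 = 1.0422
β_Quill = 0.02646 / 0.01351 = 1.9585
β_P = Σ w_i β_i = 0.48×0.3427 + 0.08×2.1547 + 0.24×1.0422 + 0.20×1.9585 = 0.9787
MRP = 7.9% − 4.3% = 3.60%
E(R_P) = R_f + β_P × MRP = 4.3% + 0.9787 × 3.6% = 7.82%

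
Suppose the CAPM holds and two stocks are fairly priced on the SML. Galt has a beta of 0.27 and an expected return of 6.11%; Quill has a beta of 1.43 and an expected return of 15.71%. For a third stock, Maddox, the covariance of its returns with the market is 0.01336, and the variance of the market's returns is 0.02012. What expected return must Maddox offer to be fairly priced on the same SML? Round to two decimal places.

MRP = (15.71% − 6.11%) / (1.43 − 0.27) = 8.2759%
R_f = 6.11% − 0.27 × 8.2759% = 3.8755%
β_Maddox = Cov / Var(R_m) = 0.01336 / 0.02012 = 0.6640
E(R_Maddox) = R_f + β × MRP = 3.8755% + 0.6640 × 8.2759% = 9.37%

9.37%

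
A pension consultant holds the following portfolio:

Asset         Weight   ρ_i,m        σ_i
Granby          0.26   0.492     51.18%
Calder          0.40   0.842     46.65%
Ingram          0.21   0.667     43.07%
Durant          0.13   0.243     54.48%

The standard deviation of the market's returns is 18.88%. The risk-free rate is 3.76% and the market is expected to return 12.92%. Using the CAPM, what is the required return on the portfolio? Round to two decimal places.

18.32%

β_Granby = 0.492 × 51.18% / 18.88% = 1.3337
β_Calder = 0.842 × 46.65% / 18.88% = 2.0805
β_Ingram = 0.667 × 43.07% / 18.88% = 1.5216
β_Durant = 0.243 × 54.48% / 18.88% = 0.7012
β_P = Σ w_i β_i = 0.26×1.3337 + 0.40×2.0805 + 0.21×1.5216 + 0.13×0.7012 = 1.5897
MRP = 12.92% − 3.76% = 9.16%
E(R_P) = R_f + β_P × MRP = 3.76% + 1.5897 × 9.16% = 18.32%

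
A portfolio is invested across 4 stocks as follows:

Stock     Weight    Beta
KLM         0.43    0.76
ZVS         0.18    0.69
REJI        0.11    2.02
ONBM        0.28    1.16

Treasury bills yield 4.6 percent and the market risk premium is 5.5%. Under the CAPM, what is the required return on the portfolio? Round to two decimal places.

β_P = Σ w_i β_i = 0.43×0.76 + 0.18×0.69 + 0.11×2.02 + 0.28×1.16 = 0.9980
E(R_P) = R_f + β_P × MRP = 4.6% + 0.9980 × 5.5% = 10.09%

10.09%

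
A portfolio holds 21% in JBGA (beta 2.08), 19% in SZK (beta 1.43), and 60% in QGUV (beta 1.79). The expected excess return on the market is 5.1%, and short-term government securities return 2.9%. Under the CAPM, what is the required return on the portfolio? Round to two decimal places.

11.99%

β_P = Σ w_i β_i = 0.21×2.08 + 0.19×1.43 + 0.60×1.79 = 1.7825
E(R_P) = R_f + β_P × MRP = 2.9% + 1.7825 × 5.1% = 11.99%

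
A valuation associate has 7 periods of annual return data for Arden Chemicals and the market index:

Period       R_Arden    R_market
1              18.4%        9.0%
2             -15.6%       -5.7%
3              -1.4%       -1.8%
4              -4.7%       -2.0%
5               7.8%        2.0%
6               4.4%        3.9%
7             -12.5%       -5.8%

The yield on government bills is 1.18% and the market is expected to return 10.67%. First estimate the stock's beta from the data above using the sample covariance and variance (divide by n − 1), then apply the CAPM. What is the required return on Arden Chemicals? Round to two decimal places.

21.49%

Mean R_i = (18.4 − 15.6 − 1.4 − 4.7 + 7.8 + 4.4 − 12.5) / 7 = -0.5143%
Mean R_m = (9.0 − 5.7 − 1.8 − 2.0 + 2.0 + 3.9 − 5.8) / 7 = -0.0571%
Σ(R_i − R̄_i)(R_m − R̄_m) = 371.4943  ⇒  Cov = 371.4943 / 6 = 61.9157
Σ(R_m − R̄_m)² = 173.5571  ⇒  Var(R_m) = 173.5571 / 6 = 28.9262
β = Cov / Var(R_m) = 61.9157 / 28.9262 = 2.1405
MRP = 10.67% − 1.18% = 9.49%
E(R) = R_f + β × MRP = 1.18% + 2.1405 × 9.49% = 21.49%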